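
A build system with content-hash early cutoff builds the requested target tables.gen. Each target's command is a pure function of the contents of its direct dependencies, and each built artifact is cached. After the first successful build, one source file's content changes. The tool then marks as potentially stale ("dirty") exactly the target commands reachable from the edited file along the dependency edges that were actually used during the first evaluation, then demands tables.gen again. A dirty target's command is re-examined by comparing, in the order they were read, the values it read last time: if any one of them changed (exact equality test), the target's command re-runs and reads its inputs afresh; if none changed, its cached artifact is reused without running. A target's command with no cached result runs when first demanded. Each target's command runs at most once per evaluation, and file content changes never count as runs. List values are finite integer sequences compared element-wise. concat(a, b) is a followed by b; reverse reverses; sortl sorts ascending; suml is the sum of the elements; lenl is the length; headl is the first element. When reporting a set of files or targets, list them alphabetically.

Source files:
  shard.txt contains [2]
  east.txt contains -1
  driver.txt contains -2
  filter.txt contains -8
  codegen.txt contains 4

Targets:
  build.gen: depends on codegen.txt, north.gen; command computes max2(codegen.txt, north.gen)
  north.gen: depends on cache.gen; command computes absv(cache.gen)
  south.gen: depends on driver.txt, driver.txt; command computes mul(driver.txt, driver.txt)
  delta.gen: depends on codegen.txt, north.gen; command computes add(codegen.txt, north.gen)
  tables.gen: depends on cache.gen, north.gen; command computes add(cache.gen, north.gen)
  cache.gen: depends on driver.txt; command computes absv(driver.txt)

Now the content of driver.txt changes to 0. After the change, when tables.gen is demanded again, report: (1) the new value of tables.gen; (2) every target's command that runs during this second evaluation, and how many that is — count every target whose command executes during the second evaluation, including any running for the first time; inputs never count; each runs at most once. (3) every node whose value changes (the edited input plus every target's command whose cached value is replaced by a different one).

New value of tables.gen: 0.
Target commands that run: cache.gen, north.gen, tables.gen — 3 in total.
Values that change: cache.gen, driver.txt, north.gen, tables.gen.

First evaluation (everything demanded from the output):
  cache.gen = absv(-2) = 2
  north.gen = absv(2) = 2
  tables.gen = add(2, 2) = 4

Propagation after the edit:
  cache.gen: runs — driver.txt -2->0; result 0.
  north.gen: runs — cache.gen 2->0; result 0.
  tables.gen: runs — cache.gen 2->0; north.gen 2->0; result 0.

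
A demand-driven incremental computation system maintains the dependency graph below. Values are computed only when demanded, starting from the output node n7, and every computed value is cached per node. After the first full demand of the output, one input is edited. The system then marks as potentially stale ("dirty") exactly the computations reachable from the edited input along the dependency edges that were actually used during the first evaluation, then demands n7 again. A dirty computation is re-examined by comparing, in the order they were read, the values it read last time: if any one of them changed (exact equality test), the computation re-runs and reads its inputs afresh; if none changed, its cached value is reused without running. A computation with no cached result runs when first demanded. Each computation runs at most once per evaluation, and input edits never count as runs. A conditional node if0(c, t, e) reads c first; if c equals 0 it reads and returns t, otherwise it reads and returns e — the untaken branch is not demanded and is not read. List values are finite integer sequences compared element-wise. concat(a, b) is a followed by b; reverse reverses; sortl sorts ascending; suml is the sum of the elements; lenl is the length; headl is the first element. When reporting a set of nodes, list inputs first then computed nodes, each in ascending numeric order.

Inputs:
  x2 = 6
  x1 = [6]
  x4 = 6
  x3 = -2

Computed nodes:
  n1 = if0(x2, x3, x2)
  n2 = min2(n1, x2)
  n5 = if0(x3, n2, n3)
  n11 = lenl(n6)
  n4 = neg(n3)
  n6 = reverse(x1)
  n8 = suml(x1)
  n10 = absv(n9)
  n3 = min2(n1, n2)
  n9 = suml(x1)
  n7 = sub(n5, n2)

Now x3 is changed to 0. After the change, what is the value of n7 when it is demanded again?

First evaluation (everything demanded from the output):
  n1 = if0(x2=6 -> else branch x2) = 6
  n2 = min2(6, 6) = 6
  n3 = min2(6, 6) = 6
  n5 = if0(x3=-2 -> else branch n3) = 6
  n7 = sub(6, 6) = 0

Propagation after the edit:
  n5: runs — x3 -2->0; result 6 (same value as before).
  n7: checked — values it read are unchanged (n5 unchanged, n2 unchanged); reused cached 0 without running.

Key observation: the change is absorbed at n5 — it re-runs but produces the same value, and the output's value is unchanged.

New value of n7: 0.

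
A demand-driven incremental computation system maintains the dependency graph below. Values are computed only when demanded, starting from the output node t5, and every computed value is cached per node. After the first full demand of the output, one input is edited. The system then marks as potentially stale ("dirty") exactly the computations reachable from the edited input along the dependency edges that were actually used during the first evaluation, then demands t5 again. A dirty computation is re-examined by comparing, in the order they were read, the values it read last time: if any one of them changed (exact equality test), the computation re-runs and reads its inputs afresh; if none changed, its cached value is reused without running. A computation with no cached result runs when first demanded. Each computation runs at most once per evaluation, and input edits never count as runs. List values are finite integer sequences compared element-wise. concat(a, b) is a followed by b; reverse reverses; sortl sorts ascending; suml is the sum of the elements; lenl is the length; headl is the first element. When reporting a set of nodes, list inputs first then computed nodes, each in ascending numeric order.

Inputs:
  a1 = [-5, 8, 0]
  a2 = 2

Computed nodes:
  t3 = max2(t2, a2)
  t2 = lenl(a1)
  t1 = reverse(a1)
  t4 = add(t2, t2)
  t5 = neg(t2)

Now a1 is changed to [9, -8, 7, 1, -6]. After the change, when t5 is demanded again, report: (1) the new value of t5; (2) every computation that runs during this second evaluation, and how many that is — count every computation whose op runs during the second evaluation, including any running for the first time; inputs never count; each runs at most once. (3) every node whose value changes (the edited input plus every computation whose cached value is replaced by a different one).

New value of t5: -5.
Computations that run: t2, t5 — 2 in total.
Values that change: a1, t2, t5.

First evaluation (everything demanded from the output):
  t2 = lenl([-5, 8, 0]) = 3
  t5 = neg(3) = -3

Propagation after the edit:
  t2: runs — a1 [-5, 8, 0]->[9, -8, 7, 1, -6]; result 5.
  t5: runs — t2 3->5; result -5.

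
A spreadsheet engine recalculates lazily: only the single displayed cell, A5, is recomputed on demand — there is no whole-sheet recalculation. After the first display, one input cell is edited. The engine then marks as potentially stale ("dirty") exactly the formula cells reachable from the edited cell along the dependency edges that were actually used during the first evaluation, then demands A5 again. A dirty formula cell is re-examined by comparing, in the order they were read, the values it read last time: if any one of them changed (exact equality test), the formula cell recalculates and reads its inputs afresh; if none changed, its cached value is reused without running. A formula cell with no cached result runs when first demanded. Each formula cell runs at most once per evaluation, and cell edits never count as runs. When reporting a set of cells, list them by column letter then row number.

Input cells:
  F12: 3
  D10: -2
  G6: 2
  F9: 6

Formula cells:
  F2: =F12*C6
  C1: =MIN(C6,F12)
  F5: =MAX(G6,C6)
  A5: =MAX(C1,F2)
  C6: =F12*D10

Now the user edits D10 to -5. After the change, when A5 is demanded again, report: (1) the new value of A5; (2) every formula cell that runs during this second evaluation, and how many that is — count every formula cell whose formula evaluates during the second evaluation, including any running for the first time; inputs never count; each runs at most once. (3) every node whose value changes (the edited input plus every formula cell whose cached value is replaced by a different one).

First evaluation (everything demanded from the output):
  C6 = 3 * -2 = -6
  C1 = MIN(-6, 3) = -6
  F2 = 3 * -6 = -18
  A5 = MAX(-6, -18) = -6

Propagation after the edit:
  C6: runs — D10 -2->-5; result -15.
  C1: runs — C6 -6->-15; result -15.
  F2: runs — C6 -6->-15; result -45.
  A5: runs — C1 -6->-15; F2 -18->-45; result -15.

New value of A5: -15.
Formula cells that run: A5, C1, C6, F2 — 4 in total.
Values that change: A5, C1, C6, D10, F2.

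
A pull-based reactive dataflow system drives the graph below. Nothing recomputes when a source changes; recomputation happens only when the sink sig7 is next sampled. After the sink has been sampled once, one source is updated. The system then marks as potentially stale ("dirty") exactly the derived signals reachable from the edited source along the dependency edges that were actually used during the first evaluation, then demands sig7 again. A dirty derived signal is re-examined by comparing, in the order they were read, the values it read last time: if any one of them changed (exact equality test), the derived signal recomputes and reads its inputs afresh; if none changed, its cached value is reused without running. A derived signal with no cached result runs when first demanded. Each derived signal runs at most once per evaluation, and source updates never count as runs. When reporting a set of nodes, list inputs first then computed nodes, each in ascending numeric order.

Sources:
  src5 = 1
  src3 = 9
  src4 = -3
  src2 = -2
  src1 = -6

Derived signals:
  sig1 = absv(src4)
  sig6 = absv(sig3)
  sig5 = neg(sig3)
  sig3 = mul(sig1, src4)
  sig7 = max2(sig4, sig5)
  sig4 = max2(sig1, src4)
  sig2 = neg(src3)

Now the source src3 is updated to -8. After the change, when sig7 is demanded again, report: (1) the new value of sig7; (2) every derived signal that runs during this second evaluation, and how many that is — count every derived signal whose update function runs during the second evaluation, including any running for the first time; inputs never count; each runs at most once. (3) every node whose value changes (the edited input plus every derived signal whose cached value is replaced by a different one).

New value of sig7: 9.
Derived signals that run: none — 0 in total.
Values that change: src3.
Key observation: src3 is never demanded by the output, so the edit triggers no recomputation at all.

First evaluation (everything demanded from the output):
  sig1 = absv(-3) = 3
  sig3 = mul(3, -3) = -9
  sig4 = max2(3, -3) = 3
  sig5 = neg(-9) = 9
  sig7 = max2(3, 9) = 9

Propagation after the edit:
  src3 feeds no computation that the output demands — nothing is marked dirty and nothing runs.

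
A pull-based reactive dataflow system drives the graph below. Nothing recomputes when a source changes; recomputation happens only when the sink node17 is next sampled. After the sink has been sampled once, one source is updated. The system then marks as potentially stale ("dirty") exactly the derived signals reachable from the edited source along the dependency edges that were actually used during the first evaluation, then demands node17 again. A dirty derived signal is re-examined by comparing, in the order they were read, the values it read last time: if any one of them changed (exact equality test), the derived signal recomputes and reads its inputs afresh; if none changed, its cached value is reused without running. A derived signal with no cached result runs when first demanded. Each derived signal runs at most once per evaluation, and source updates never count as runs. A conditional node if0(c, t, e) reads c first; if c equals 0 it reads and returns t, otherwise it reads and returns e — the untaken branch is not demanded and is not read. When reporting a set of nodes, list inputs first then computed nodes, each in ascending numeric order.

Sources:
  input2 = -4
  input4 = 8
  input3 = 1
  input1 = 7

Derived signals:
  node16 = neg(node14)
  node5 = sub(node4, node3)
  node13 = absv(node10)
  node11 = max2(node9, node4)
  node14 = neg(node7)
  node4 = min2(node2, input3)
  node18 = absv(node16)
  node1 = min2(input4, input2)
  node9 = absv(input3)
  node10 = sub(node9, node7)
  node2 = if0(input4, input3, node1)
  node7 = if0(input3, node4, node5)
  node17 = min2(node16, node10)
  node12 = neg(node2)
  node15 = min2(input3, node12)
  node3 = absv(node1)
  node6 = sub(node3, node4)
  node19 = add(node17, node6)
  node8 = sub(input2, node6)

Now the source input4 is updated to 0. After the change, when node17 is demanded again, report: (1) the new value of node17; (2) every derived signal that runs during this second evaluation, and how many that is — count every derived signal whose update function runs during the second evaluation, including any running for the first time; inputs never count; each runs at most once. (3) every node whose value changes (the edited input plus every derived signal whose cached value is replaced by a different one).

New value of node17: -3.
Derived signals that run: node1, node2, node4, node5, node7, node10, node14, node16, node17 — 9 in total.
Values that change: input4, node2, node4, node5, node7, node10, node14, node16, node17.
Key observation: the cutoff stops propagation at node3 — its inputs' values are unchanged, so it reuses its cache.

First evaluation (everything demanded from the output):
  node1 = min2(8, -4) = -4
  node2 = if0(input4=8 -> else branch node1) = -4
  node3 = absv(-4) = 4
  node4 = min2(-4, 1) = -4
  node5 = sub(-4, 4) = -8
  node7 = if0(input3=1 -> else branch node5) = -8
  node9 = absv(1) = 1
  node10 = sub(1, -8) = 9
  node14 = neg(-8) = 8
  node16 = neg(8) = -8
  node17 = min2(-8, 9) = -8

Propagation after the edit:
  node1: runs — input4 8->0; result -4 (same value as before).
  node2: runs — input4 8->0; result 1.
  node3: checked — values it read are unchanged (node1 unchanged); reused cached 4 without running.
  node4: runs — node2 -4->1; result 1.
  node5: runs — node4 -4->1; result -3.
  node7: runs — node5 -8->-3; result -3.
  node10: runs — node7 -8->-3; result 4.
  node14: runs — node7 -8->-3; result 3.
  node16: runs — node14 8->3; result -3.
  node17: runs — node16 -8->-3; node10 9->4; result -3.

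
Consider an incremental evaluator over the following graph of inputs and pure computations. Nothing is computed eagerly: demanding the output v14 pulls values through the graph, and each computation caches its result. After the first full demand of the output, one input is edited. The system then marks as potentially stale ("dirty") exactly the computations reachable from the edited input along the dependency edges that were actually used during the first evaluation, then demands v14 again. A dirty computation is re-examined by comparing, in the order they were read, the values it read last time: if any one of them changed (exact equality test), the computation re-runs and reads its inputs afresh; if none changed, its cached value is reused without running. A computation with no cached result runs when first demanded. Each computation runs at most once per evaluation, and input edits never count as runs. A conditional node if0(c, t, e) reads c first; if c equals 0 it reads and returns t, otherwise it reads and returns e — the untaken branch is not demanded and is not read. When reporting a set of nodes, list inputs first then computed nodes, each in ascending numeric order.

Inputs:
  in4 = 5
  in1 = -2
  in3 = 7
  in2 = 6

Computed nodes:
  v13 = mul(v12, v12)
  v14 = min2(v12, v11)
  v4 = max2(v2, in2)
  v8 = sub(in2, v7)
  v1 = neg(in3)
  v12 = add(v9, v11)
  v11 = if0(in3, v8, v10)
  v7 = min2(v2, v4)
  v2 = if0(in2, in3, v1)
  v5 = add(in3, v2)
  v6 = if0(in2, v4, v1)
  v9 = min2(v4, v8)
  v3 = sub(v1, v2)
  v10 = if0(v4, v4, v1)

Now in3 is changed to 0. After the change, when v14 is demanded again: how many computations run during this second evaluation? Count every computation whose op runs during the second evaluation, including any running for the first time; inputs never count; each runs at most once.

Initial pass — values computed on the first demand:
  v1 = neg(7) = -7
  v2 = if0(in2=6 -> else branch v1) = -7
  v4 = max2(-7, 6) = 6
  v7 = min2(-7, 6) = -7
  v8 = sub(6, -7) = 13
  v9 = min2(6, 13) = 6
  v10 = if0(v4=6 -> else branch v1) = -7
  v11 = if0(in3=7 -> else branch v10) = -7
  v12 = add(6, -7) = -1
  v14 = min2(-1, -7) = -7

Second demand — change propagation:
  v1: re-runs because in3 7->0; new result 0.
  v2: re-runs because v1 -7->0; new result 0.
  v4: re-runs because v2 -7->0; new result 6 (unchanged).
  v7: re-runs because v2 -7->0; new result 0.
  v8: re-runs because v7 -7->0; new result 6.
  v9: re-runs because v8 13->6; new result 6 (unchanged).
  v10: dirty yet unreached — the second evaluation never asks for it.
  v11: re-runs because in3 7->0; new result 6.
  v12: re-runs because v11 -7->6; new result 12.
  v14: re-runs because v12 -1->12; v11 -7->6; new result 6.

The important point: the flipped condition redirects demand; v10 is left stale, never re-checked.

Run set: v1, v2, v4, v7, v8, v9, v11, v12, v14 (9 run).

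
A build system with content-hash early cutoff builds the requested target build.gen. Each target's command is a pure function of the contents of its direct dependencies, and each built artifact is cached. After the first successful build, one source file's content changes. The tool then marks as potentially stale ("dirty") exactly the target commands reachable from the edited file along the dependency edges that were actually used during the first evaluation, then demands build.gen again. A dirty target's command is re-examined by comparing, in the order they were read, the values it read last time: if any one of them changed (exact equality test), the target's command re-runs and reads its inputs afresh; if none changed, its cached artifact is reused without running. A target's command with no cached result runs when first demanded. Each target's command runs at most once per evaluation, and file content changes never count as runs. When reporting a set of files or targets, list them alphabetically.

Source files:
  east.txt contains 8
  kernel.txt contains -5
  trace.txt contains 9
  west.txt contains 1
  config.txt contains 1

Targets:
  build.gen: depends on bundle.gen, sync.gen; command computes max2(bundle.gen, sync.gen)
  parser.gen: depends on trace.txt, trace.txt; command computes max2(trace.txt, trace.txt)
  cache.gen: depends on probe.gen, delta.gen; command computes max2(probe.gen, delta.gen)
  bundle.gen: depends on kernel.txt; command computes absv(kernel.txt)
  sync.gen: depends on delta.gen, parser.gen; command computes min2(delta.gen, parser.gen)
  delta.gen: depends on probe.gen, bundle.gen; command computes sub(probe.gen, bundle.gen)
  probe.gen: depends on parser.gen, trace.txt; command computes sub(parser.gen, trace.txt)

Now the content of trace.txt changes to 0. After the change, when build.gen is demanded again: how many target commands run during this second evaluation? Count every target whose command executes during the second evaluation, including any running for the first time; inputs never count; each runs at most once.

First evaluation (everything demanded from the output):
  bundle.gen = absv(-5) = 5
  parser.gen = max2(9, 9) = 9
  probe.gen = sub(9, 9) = 0
  delta.gen = sub(0, 5) = -5
  sync.gen = min2(-5, 9) = -5
  build.gen = max2(5, -5) = 5

Propagation after the edit:
  parser.gen: runs — trace.txt 9->0; trace.txt 9->0; result 0.
  probe.gen: runs — parser.gen 9->0; trace.txt 9->0; result 0 (same value as before).
  delta.gen: checked — values it read are unchanged (probe.gen unchanged, bundle.gen unchanged); reused cached -5 without running.
  sync.gen: runs — parser.gen 9->0; result -5 (same value as before).
  build.gen: checked — values it read are unchanged (bundle.gen unchanged, sync.gen unchanged); reused cached 5 without running.

Key observation: the cutoff stops propagation at delta.gen — its inputs' values are unchanged, so it reuses its cache.

Target commands that run: parser.gen, probe.gen, sync.gen — 3 in total.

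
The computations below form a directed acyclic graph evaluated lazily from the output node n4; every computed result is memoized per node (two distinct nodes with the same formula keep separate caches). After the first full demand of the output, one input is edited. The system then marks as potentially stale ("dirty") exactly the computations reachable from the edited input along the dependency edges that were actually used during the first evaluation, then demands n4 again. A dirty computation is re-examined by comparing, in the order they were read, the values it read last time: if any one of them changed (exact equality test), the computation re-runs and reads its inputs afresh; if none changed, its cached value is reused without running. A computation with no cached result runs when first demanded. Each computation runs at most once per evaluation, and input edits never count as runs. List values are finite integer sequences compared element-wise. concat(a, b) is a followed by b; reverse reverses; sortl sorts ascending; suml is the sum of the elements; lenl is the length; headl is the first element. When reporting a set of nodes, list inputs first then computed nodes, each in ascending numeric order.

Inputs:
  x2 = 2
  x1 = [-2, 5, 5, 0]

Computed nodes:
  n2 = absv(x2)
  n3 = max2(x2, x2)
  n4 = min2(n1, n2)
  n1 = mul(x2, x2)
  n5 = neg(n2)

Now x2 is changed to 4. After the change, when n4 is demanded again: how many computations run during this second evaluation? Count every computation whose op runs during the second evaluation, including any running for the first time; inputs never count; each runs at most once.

3 computations run: n1, n2, n4.

First demand of the output computes:
  n1 = mul(2, 2) = 4
  n2 = absv(2) = 2
  n4 = min2(4, 2) = 2

After the edit, cleaning proceeds:
  n1: a read changed (x2 2->4; x2 2->4) — executes, giving 16.
  n2: a read changed (x2 2->4) — executes, giving 4.
  n4: a read changed (n1 4->16; n2 2->4) — executes, giving 4.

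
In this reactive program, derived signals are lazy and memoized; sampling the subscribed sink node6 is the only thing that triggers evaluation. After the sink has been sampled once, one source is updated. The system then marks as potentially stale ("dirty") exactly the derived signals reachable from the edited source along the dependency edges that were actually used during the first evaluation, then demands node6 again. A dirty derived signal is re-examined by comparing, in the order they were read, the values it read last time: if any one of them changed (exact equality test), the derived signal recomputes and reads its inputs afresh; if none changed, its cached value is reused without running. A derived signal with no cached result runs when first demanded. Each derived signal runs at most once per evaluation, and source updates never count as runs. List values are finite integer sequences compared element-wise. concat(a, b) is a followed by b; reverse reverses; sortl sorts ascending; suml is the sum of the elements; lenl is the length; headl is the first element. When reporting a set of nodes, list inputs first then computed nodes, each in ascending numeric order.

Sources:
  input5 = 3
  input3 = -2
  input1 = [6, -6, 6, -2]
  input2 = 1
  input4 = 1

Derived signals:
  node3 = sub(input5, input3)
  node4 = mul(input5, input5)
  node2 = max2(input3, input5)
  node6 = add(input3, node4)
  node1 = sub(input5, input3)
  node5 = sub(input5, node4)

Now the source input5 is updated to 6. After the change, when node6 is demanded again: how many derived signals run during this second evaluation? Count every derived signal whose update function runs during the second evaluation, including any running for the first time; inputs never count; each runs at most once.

2 derived signals run: node4, node6.

First demand of the output computes:
  node4 = mul(3, 3) = 9
  node6 = add(-2, 9) = 7

After the edit, cleaning proceeds:
  node4: a read changed (input5 3->6; input5 3->6) — executes, giving 36.
  node6: a read changed (node4 9->36) — executes, giving 34.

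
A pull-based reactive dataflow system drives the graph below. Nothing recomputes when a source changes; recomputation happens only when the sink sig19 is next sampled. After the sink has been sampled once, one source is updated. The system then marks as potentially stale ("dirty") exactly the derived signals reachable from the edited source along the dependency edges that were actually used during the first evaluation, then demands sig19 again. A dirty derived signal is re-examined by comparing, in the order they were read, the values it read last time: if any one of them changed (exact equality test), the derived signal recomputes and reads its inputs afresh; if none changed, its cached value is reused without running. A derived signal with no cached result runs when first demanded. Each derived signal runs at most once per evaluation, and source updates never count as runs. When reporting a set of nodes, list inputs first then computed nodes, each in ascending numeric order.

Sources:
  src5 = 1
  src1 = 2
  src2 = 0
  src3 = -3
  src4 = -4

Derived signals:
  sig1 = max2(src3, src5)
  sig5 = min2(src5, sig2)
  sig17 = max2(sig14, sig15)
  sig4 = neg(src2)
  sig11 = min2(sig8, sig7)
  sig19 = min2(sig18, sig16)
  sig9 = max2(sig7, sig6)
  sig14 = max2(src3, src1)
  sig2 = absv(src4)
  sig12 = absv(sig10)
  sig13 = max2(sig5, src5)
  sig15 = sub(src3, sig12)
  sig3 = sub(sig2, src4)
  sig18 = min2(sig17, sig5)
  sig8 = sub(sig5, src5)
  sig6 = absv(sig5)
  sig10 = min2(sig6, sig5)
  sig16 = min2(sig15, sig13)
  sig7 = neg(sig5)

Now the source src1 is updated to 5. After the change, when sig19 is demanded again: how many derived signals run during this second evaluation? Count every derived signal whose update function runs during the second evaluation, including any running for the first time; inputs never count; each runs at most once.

Derived signals that run: sig14, sig17, sig18 — 3 in total.
Key observation: the change is absorbed at sig18 — it re-runs but produces the same value, and the output's value is unchanged.

First evaluation (everything demanded from the output):
  sig2 = absv(-4) = 4
  sig5 = min2(1, 4) = 1
  sig6 = absv(1) = 1
  sig10 = min2(1, 1) = 1
  sig12 = absv(1) = 1
  sig13 = max2(1, 1) = 1
  sig14 = max2(-3, 2) = 2
  sig15 = sub(-3, 1) = -4
  sig16 = min2(-4, 1) = -4
  sig17 = max2(2, -4) = 2
  sig18 = min2(2, 1) = 1
  sig19 = min2(1, -4) = -4

Propagation after the edit:
  sig14: runs — src1 2->5; result 5.
  sig17: runs — sig14 2->5; result 5.
  sig18: runs — sig17 2->5; result 1 (same value as before).
  sig19: checked — values it read are unchanged (sig18 unchanged, sig16 unchanged); reused cached -4 without running.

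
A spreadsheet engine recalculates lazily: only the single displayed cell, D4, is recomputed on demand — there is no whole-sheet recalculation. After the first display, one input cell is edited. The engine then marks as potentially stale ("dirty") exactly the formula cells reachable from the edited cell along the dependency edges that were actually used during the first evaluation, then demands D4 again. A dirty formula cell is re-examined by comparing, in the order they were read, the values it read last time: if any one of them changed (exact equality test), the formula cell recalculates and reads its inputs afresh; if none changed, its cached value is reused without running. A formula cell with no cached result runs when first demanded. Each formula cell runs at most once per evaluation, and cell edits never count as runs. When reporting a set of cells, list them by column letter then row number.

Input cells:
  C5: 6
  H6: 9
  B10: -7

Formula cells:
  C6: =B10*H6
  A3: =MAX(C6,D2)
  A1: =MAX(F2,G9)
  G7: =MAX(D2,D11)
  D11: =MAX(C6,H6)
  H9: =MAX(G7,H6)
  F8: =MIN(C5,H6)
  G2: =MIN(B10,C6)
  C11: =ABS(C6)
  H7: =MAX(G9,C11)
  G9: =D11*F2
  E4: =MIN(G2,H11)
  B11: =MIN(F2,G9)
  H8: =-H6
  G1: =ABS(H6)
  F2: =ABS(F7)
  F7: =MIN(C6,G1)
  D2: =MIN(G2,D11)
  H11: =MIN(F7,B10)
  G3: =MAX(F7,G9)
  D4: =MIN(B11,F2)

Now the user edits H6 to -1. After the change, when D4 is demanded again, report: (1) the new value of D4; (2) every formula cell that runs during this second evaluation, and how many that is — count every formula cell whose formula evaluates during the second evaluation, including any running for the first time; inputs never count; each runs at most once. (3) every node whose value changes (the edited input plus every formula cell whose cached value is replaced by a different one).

New value of D4: 1.
Formula cells that run: B11, C6, D4, D11, F2, F7, G1, G9 — 8 in total.
Values that change: B11, C6, D4, D11, F2, F7, G1, G9, H6.

First evaluation (everything demanded from the output):
  C6 = -7 * 9 = -63
  D11 = MAX(-63, 9) = 9
  G1 = ABS(9) = 9
  F7 = MIN(-63, 9) = -63
  F2 = ABS(-63) = 63
  G9 = 9 * 63 = 567
  B11 = MIN(63, 567) = 63
  D4 = MIN(63, 63) = 63

Propagation after the edit:
  C6: runs — H6 9->-1; result 7.
  D11: runs — C6 -63->7; H6 9->-1; result 7.
  G1: runs — H6 9->-1; result 1.
  F7: runs — C6 -63->7; G1 9->1; result 1.
  F2: runs — F7 -63->1; result 1.
  G9: runs — D11 9->7; F2 63->1; result 7.
  B11: runs — F2 63->1; G9 567->7; result 1.
  D4: runs — B11 63->1; F2 63->1; result 1.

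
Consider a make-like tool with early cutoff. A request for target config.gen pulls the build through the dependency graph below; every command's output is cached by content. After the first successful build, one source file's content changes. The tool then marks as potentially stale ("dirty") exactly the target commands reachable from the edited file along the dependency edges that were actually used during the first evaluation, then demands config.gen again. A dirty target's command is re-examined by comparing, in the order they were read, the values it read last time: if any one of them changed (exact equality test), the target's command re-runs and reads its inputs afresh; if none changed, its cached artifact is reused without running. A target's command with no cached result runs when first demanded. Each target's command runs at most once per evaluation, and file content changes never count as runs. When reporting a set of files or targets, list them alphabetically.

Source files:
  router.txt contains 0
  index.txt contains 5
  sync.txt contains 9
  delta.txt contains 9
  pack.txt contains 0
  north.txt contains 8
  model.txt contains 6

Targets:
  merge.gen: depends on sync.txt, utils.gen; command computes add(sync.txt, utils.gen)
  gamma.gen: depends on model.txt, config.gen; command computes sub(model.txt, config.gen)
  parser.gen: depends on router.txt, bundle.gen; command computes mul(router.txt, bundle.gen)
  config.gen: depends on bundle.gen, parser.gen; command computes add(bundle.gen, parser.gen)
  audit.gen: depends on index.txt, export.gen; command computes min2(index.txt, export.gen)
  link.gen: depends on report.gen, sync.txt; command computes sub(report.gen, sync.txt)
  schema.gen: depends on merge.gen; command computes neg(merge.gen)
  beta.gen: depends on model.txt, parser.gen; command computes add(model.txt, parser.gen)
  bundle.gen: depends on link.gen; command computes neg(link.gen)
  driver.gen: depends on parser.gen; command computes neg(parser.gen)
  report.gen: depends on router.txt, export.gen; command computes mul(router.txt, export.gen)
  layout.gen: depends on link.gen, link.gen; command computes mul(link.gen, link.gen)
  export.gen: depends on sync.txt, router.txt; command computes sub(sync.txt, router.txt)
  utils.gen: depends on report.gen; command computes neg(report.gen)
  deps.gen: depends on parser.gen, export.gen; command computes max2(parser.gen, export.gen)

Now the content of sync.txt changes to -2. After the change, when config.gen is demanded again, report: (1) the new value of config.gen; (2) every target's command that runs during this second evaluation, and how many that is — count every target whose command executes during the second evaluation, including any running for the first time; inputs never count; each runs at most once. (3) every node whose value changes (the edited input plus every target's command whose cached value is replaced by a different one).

First demand of the output computes:
  export.gen = sub(9, 0) = 9
  report.gen = mul(0, 9) = 0
  link.gen = sub(0, 9) = -9
  bundle.gen = neg(-9) = 9
  parser.gen = mul(0, 9) = 0
  config.gen = add(9, 0) = 9

After the edit, cleaning proceeds:
  export.gen: a read changed (sync.txt 9->-2) — executes, giving -2.
  report.gen: a read changed (export.gen 9->-2) — executes, giving 0 — identical to its old value.
  link.gen: a read changed (sync.txt 9->-2) — executes, giving 2.
  bundle.gen: a read changed (link.gen -9->2) — executes, giving -2.
  parser.gen: a read changed (bundle.gen 9->-2) — executes, giving 0 — identical to its old value.
  config.gen: a read changed (bundle.gen 9->-2) — executes, giving -2.

Demanding config.gen again yields -2.
6 target commands run: bundle.gen, config.gen, export.gen, link.gen, parser.gen, report.gen.
The nodes whose values change: bundle.gen, config.gen, export.gen, link.gen, sync.txt.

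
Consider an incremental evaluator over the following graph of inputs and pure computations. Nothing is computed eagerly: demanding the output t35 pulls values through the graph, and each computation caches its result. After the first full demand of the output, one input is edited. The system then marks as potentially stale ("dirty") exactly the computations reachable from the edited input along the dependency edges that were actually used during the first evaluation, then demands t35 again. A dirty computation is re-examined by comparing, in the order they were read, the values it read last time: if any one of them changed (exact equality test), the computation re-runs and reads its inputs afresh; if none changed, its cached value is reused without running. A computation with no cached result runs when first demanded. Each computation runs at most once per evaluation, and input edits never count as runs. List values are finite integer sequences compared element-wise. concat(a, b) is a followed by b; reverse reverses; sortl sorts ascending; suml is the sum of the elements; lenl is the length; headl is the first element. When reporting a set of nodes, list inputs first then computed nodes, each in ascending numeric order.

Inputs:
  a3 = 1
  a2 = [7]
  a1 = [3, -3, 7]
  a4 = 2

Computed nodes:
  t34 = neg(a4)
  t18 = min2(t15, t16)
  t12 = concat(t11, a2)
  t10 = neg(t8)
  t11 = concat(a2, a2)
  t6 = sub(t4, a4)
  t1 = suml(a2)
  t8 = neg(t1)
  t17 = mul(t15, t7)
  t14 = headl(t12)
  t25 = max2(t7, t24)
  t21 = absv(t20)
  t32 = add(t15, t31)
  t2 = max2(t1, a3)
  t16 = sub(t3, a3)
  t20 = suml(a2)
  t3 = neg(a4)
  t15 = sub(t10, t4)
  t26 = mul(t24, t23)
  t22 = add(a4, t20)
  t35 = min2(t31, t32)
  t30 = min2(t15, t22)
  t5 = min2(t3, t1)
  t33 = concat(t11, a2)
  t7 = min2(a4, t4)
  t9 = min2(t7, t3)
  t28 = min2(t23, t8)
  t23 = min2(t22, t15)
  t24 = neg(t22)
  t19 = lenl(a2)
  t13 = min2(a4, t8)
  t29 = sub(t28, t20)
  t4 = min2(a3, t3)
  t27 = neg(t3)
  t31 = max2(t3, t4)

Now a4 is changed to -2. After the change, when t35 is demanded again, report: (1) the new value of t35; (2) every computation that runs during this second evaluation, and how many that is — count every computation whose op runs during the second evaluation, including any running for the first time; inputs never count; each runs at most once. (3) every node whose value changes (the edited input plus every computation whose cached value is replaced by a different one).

t35 now evaluates to 2.
Run set: t3, t4, t15, t31, t32, t35 (6 run).
Changed values: a4, t3, t4, t15, t31, t32, t35.

Initial pass — values computed on the first demand:
  t1 = suml([7]) = 7
  t3 = neg(2) = -2
  t4 = min2(1, -2) = -2
  t8 = neg(7) = -7
  t10 = neg(-7) = 7
  t15 = sub(7, -2) = 9
  t31 = max2(-2, -2) = -2
  t32 = add(9, -2) = 7
  t35 = min2(-2, 7) = -2

Second demand — change propagation:
  t3: re-runs because a4 2->-2; new result 2.
  t4: re-runs because t3 -2->2; new result 1.
  t15: re-runs because t4 -2->1; new result 6.
  t31: re-runs because t3 -2->2; t4 -2->1; new result 2.
  t32: re-runs because t15 9->6; t31 -2->2; new result 8.
  t35: re-runs because t31 -2->2; t32 7->8; new result 2.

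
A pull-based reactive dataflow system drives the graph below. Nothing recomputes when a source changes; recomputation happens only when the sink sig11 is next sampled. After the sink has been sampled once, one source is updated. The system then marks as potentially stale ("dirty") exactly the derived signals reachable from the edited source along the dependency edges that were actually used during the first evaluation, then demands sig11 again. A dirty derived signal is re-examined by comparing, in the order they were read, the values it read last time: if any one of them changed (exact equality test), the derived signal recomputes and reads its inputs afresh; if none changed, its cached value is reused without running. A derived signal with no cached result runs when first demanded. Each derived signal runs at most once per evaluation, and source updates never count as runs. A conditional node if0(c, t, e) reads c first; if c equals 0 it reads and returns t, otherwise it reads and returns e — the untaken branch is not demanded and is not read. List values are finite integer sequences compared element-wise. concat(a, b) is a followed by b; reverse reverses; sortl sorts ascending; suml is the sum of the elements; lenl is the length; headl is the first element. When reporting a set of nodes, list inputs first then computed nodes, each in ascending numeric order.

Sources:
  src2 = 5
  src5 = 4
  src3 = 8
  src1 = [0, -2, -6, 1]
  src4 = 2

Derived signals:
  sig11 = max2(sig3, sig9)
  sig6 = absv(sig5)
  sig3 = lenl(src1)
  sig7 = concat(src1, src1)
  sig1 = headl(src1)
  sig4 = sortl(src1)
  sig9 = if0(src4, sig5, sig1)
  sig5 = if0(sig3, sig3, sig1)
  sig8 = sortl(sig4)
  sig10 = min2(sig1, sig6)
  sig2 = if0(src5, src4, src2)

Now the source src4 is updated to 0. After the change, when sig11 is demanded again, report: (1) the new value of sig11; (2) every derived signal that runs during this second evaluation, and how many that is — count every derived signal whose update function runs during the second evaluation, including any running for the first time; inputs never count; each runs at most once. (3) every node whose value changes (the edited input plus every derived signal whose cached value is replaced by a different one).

New value of sig11: 4.
Derived signals that run: sig5, sig9 — 2 in total.
Values that change: src4.
Key observation: a condition flipped, so demand reaches new nodes — sig5 runs for the first time.

First evaluation (everything demanded from the output):
  sig1 = headl([0, -2, -6, 1]) = 0
  sig3 = lenl([0, -2, -6, 1]) = 4
  sig9 = if0(src4=2 -> else branch sig1) = 0
  sig11 = max2(4, 0) = 4

Propagation after the edit:
  sig5: demanded for the first time — runs, produces 0.
  sig9: runs — src4 2->0; result 0 (same value as before).
  sig11: checked — values it read are unchanged (sig3 unchanged, sig9 unchanged); reused cached 4 without running.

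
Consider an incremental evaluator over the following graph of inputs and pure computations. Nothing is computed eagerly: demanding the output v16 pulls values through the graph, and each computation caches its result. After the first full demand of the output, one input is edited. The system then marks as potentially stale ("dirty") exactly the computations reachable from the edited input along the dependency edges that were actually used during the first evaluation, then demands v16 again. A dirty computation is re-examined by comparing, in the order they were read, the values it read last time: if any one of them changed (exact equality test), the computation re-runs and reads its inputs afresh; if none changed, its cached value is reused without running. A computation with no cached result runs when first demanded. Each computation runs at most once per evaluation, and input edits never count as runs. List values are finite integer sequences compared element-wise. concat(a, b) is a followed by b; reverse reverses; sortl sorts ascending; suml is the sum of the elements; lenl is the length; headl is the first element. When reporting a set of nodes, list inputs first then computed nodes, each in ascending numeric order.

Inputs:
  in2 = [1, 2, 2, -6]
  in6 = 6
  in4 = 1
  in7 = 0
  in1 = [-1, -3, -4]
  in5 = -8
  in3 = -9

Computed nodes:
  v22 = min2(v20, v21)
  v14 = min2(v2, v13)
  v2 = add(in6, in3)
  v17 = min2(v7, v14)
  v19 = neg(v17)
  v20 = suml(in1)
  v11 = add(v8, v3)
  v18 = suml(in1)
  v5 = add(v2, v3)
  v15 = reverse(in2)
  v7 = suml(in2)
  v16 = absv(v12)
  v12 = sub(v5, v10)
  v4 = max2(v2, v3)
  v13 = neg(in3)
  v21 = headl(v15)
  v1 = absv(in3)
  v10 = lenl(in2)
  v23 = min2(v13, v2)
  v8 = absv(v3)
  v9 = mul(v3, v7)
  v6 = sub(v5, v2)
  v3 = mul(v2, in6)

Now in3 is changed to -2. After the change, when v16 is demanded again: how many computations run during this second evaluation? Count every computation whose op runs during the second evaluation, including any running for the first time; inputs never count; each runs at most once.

Initial pass — values computed on the first demand:
  v2 = add(6, -9) = -3
  v3 = mul(-3, 6) = -18
  v5 = add(-3, -18) = -21
  v10 = lenl([1, 2, 2, -6]) = 4
  v12 = sub(-21, 4) = -25
  v16 = absv(-25) = 25

Second demand — change propagation:
  v2: re-runs because in3 -9->-2; new result 4.
  v3: re-runs because v2 -3->4; new result 24.
  v5: re-runs because v2 -3->4; v3 -18->24; new result 28.
  v12: re-runs because v5 -21->28; new result 24.
  v16: re-runs because v12 -25->24; new result 24.

Run set: v2, v3, v5, v12, v16 (5 run).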